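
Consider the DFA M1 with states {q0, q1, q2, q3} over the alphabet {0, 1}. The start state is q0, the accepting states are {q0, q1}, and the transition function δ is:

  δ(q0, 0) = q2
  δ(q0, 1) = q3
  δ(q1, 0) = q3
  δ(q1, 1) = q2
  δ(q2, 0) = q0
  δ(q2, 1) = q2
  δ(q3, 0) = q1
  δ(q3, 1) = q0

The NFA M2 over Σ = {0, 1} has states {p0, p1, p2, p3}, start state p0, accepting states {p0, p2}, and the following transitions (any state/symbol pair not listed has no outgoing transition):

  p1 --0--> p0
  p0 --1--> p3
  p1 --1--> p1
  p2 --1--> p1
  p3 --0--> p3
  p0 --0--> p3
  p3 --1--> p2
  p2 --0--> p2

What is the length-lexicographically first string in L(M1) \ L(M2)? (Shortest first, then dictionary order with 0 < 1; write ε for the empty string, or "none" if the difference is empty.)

00

The string 00 is accepted by M1 but not by M2.
No shorter string lies in the difference, and 00 is the lexicographically first length-2 string in L(M1) \ L(M2).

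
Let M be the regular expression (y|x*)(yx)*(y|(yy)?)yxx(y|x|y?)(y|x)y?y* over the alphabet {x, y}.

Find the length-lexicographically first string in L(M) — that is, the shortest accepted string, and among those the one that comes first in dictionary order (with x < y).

By inspection of the expression, no string of length less than 4 matches, and yxxx is the lexicographically first match of length 4.

yxxx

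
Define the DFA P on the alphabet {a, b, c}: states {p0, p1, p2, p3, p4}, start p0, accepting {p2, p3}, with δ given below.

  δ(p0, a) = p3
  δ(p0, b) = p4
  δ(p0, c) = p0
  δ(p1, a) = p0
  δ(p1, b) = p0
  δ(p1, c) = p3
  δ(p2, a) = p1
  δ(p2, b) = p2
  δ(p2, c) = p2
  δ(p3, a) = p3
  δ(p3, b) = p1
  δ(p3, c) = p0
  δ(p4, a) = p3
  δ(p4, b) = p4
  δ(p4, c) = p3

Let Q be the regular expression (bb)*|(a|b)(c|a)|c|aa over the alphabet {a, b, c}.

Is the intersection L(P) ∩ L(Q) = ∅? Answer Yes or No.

No

The string aa is accepted by both P and Q.
Hence L(P) ∩ L(Q) ≠ ∅.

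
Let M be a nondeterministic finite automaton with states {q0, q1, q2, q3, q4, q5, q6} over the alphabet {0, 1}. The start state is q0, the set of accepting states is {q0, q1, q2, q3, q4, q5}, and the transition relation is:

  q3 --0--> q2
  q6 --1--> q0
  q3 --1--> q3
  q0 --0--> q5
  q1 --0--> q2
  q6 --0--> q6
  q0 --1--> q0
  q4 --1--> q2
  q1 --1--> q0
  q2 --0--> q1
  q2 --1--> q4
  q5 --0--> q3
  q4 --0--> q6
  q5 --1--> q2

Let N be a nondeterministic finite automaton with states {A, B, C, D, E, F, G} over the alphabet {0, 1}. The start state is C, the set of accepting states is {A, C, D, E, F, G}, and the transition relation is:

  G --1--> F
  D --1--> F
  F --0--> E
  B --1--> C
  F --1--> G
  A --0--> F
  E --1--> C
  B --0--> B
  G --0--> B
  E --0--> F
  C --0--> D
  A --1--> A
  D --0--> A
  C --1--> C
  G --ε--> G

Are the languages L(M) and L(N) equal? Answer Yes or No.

Yes

Exploring the product automaton M × N from the start pair (q0, C), following both machines on each input symbol, reaches 7 state pairs: (q0, C), (q5, D), (q3, A), (q2, F), (q1, E), (q4, G), (q6, B).
M accepts in {q0, q1, q2, q3, q4, q5} and N accepts in {A, C, D, E, F, G}. In every reachable pair the two components are either both accepting — (q0, C), (q5, D), (q3, A), (q2, F), (q1, E), (q4, G) — or both non-accepting, so no string is accepted by exactly one of the machines: L(M) \ L(N) and L(N) \ L(M) are both empty.
Hence every string is accepted by M iff it is accepted by N, and the two languages coincide.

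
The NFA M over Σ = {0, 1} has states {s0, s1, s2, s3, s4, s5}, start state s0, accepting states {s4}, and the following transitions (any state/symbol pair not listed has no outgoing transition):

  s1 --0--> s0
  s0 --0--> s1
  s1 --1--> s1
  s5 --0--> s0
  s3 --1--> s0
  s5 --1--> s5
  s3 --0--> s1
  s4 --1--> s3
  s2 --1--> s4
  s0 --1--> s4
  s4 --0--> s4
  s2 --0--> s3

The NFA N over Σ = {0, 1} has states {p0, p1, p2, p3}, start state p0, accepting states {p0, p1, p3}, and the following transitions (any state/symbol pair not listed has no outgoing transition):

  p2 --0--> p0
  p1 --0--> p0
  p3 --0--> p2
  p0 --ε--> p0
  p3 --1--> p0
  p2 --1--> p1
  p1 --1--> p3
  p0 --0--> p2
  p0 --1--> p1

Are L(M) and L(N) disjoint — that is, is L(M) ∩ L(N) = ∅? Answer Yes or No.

No

The string 1 is accepted by both M and N.
Hence L(M) ∩ L(N) ≠ ∅.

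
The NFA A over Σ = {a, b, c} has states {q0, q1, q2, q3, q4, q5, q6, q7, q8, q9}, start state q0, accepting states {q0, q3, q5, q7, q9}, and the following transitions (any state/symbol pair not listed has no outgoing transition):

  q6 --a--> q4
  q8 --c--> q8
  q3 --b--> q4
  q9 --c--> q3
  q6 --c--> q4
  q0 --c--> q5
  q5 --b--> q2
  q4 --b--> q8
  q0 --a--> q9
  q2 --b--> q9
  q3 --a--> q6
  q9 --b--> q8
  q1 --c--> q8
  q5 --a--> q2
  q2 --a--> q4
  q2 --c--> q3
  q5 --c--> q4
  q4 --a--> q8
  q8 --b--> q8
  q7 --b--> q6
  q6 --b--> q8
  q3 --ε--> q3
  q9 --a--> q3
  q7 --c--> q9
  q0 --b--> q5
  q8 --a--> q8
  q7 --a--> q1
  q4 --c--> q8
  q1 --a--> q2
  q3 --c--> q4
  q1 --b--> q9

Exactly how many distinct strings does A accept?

22

The useful subgraph on states {q0, q2, q3, q5, q9} is acyclic, so L(A) is finite; the longest accepting path visits 5 useful states, giving maximum string length 4.
Counting accepting paths from q0 by length: 1 of length 0, 3 of length 1, 2 of length 2, 8 of length 3, 8 of length 4. Total 22.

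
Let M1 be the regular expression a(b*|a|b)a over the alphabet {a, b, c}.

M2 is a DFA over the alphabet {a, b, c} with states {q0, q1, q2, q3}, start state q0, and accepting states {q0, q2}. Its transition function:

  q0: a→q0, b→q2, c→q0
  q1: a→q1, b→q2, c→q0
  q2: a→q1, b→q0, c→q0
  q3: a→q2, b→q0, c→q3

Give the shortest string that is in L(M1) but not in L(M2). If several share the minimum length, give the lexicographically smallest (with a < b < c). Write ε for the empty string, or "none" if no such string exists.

The string aba is accepted by M1 but not by M2.
No shorter string lies in the difference, and aba is the lexicographically first length-3 string in L(M1) \ L(M2).

aba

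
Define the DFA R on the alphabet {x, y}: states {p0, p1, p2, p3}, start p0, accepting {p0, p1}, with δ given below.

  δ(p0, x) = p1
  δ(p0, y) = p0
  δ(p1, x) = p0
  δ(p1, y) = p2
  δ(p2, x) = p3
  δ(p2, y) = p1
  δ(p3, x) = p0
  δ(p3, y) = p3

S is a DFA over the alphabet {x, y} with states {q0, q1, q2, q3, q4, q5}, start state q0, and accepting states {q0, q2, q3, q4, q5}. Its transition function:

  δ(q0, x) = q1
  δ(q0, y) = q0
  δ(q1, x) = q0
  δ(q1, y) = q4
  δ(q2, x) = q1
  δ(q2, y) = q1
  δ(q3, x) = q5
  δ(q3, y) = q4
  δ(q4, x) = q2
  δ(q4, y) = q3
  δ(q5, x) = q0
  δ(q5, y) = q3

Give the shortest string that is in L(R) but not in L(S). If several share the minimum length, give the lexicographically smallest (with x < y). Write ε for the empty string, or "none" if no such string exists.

The string x is accepted by R but not by S.
No shorter string lies in the difference, and x is the lexicographically first length-1 string in L(R) \ L(S).

x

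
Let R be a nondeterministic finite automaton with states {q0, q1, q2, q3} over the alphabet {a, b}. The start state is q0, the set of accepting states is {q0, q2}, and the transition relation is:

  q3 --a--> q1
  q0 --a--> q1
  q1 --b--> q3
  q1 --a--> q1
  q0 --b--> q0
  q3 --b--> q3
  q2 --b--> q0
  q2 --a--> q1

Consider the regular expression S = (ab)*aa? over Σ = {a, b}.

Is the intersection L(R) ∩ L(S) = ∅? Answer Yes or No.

Yes

Converting the expression S to a DFA (subset construction, then merging equivalent states) gives the minimal DFA with states {s0, s1, s2, s3}, start state s0, accepting states {s1, s3} and transitions s0: a→s1, b→s2; s1: a→s3, b→s0; s2: a→s2, b→s2; s3: a→s2, b→s2.
Exploring the product automaton R × S from the start pair (q0, s0), following both machines on each input symbol, reaches 7 state pairs: (q0, s0), (q1, s1), (q0, s2), (q1, s3), (q3, s0), (q1, s2), (q3, s2).
R accepts in {q0, q2} and S accepts in {s1, s3}; no reachable pair has both components accepting, so no string drives both machines to acceptance simultaneously and L(R) ∩ L(S) = ∅.
So no string is accepted by both, and the intersection is empty.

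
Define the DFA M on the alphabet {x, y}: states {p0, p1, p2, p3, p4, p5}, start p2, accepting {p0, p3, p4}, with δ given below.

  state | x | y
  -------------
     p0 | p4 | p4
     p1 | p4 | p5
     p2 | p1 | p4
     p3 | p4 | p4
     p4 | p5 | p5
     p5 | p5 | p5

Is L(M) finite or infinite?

finite

The useful states (reachable from p2 and able to reach an accepting state) are {p1, p2, p4}.
Restricted to these states the transition graph has no cycle, so every accepting path has bounded length and L is finite.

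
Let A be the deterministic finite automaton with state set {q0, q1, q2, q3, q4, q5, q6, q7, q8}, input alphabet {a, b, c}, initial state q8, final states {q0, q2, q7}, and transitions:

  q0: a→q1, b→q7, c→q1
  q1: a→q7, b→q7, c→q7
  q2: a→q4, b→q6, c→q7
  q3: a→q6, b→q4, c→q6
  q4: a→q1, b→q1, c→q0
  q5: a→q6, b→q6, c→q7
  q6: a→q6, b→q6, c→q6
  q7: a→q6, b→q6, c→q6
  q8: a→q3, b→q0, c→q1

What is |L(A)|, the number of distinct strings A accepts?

25

The useful subgraph on states {q0, q1, q3, q4, q7, q8} is acyclic, so L(A) is finite; the longest accepting path visits 6 useful states, giving maximum string length 5.
Counting accepting paths from q8 by length: 1 of length 1, 4 of length 2, 7 of length 3, 7 of length 4, 6 of length 5. Total 25.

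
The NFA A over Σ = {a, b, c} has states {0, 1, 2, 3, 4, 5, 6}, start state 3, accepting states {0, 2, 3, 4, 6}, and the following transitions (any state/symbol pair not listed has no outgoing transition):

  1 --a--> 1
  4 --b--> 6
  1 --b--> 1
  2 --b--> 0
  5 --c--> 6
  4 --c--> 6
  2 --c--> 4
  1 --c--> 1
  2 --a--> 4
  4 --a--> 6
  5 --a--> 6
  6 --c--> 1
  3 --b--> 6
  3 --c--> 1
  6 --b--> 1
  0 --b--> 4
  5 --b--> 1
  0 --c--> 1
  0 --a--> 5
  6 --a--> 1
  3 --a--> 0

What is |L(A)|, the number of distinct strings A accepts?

The useful subgraph on states {0, 3, 4, 5, 6} is acyclic, so L(A) is finite; the longest accepting path visits 4 useful states, giving maximum string length 3.
Counting accepting paths from 3 by length: 1 of length 0, 2 of length 1, 1 of length 2, 5 of length 3. Total 9.

9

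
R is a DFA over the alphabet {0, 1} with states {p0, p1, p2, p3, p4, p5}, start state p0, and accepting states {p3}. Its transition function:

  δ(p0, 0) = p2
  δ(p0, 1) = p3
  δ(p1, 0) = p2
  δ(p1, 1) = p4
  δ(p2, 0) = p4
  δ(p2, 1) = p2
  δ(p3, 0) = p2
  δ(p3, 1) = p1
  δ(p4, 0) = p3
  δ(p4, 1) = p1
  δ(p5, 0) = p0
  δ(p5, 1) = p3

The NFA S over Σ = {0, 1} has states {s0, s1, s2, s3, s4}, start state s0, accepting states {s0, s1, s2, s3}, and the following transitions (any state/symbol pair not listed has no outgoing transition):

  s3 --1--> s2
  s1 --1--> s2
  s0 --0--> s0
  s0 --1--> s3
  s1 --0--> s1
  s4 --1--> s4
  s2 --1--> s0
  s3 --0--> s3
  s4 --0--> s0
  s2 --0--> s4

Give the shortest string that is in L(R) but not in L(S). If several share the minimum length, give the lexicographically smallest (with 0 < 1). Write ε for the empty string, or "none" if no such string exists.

00110

The string 00110 is accepted by R but not by S.
No shorter string lies in the difference, and 00110 is the lexicographically first length-5 string in L(R) \ L(S).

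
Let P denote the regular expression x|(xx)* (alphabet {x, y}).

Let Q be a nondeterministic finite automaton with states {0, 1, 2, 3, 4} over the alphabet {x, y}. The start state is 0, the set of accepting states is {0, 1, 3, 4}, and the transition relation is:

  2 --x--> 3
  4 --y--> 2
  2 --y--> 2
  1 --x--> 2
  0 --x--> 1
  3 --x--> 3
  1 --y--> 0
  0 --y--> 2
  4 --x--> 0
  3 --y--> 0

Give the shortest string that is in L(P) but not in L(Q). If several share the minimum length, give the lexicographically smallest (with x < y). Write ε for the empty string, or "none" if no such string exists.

The string xx is accepted by P but not by Q.
No shorter string lies in the difference, and xx is the lexicographically first length-2 string in L(P) \ L(Q).

xx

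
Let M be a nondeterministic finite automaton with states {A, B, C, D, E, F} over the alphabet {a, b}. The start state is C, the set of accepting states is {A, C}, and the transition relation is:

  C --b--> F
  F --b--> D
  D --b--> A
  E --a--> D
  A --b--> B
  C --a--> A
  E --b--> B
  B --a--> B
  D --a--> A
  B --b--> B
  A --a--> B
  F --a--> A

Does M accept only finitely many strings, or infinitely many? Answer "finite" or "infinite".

The useful states (reachable from C and able to reach an accepting state) are {A, C, D, F}.
Restricted to these states the transition graph has no cycle, so every accepting path has bounded length and L is finite.

finite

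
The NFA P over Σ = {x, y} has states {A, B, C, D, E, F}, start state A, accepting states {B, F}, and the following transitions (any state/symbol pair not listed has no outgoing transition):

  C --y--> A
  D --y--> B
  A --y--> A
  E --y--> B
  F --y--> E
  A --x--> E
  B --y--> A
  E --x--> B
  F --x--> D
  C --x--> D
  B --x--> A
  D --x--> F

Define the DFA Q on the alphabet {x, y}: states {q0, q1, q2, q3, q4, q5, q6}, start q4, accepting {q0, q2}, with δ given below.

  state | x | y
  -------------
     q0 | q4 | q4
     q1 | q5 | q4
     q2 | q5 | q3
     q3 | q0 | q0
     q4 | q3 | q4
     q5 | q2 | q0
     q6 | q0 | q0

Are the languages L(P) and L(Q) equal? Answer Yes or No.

Exploring the product automaton P × Q from the start pair (A, q4), following both machines on each input symbol, reaches 3 state pairs: (A, q4), (E, q3), (B, q0).
P accepts in {B, F} and Q accepts in {q0, q2}. In every reachable pair the two components are either both accepting — (B, q0) — or both non-accepting, so no string is accepted by exactly one of the machines: L(P) \ L(Q) and L(Q) \ L(P) are both empty.
Hence every string is accepted by P iff it is accepted by Q, and the two languages coincide.

Yes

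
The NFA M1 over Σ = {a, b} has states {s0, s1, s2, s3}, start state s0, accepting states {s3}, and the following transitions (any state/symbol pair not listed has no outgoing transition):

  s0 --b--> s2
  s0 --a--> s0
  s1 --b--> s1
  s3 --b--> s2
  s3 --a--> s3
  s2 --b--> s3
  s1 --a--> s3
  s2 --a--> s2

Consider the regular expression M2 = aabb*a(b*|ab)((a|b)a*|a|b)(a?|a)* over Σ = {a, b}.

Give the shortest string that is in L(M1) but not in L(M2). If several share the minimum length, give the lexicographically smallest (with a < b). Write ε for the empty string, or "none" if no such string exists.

The string bb is accepted by M1 but not by M2.
No shorter string lies in the difference, and bb is the lexicographically first length-2 string in L(M1) \ L(M2).

bb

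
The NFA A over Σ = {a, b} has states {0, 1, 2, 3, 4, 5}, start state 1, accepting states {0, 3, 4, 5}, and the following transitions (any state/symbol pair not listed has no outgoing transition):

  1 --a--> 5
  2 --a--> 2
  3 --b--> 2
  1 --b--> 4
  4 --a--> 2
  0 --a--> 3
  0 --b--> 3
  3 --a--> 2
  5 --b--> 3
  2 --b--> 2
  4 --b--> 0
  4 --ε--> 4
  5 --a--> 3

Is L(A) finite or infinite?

The useful states (reachable from 1 and able to reach an accepting state) are {0, 1, 3, 4, 5}.
Restricted to these states the transition graph has no cycle, so every accepting path has bounded length and L is finite.

finite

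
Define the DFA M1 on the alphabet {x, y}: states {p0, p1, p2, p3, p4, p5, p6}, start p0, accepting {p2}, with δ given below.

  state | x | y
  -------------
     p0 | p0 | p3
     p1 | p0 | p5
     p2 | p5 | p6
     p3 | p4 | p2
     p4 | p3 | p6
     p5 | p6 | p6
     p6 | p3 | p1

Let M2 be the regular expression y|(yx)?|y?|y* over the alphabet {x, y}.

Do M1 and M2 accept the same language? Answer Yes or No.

No

The string xyy is accepted by M1 but rejected by M2.
So L(M1) ≠ L(M2).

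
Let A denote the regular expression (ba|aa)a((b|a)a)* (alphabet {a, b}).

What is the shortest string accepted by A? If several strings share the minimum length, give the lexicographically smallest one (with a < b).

aaa

By inspection of the expression, no string of length less than 3 matches, and aaa is the lexicographically first match of length 3.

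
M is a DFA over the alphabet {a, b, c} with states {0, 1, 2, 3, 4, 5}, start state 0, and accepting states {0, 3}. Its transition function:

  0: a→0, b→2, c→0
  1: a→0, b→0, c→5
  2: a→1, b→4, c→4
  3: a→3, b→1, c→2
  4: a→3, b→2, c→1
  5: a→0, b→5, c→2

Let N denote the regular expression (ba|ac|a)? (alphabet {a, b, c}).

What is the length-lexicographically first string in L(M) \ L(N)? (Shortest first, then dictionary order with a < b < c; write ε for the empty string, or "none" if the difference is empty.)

The string c is accepted by M but not by N.
No shorter string lies in the difference, and c is the lexicographically first length-1 string in L(M) \ L(N).

c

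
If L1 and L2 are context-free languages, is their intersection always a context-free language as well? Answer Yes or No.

{aⁿbⁿcᵐ : m,n≥0} and {aᵐbⁿcⁿ : m,n≥0} are both context-free, but their intersection {aⁿbⁿcⁿ : n≥0} is not (pumping lemma).

No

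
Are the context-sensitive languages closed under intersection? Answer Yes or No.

Yes

An LBA keeps a copy of the input on a second track, runs the LBA for L₁, and if that accepts restores the input and runs the LBA for L₂; linear space suffices, so L₁ ∩ L₂ is context-sensitive.
So the context-sensitive languages are closed under intersection.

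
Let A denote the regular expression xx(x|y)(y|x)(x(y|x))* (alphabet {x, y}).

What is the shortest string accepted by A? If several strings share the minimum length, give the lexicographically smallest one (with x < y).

By inspection of the expression, no string of length less than 4 matches, and xxxx is the lexicographically first match of length 4.

xxxx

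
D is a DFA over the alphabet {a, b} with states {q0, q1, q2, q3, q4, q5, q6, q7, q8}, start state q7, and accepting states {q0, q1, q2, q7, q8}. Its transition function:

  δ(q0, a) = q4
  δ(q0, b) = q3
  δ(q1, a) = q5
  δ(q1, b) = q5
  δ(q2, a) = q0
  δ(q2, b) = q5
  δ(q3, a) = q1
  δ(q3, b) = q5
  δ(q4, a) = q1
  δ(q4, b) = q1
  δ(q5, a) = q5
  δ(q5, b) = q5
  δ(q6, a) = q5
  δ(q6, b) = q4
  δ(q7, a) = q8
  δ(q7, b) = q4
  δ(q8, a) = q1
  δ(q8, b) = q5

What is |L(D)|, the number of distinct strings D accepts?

5

The useful subgraph on states {q1, q4, q7, q8} is acyclic, so L(D) is finite; the longest accepting path visits 3 useful states, giving maximum string length 2.
Counting accepting paths from q7 by length: 1 of length 0, 1 of length 1, 3 of length 2. Total 5.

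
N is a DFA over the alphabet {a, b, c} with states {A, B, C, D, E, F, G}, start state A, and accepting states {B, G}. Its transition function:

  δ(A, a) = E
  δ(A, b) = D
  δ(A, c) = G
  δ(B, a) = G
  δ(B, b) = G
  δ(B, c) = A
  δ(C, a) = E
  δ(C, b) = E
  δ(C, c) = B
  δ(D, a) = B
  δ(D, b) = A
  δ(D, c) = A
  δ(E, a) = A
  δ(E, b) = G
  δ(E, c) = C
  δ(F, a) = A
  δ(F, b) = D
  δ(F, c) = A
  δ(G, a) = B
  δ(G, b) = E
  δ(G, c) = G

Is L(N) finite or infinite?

infinite

State A is reachable from the start and can reach an accepting state, and it lies on the cycle A → D → A.
Traversing that cycle any number of times yields accepted strings of unbounded length, so the language is infinite.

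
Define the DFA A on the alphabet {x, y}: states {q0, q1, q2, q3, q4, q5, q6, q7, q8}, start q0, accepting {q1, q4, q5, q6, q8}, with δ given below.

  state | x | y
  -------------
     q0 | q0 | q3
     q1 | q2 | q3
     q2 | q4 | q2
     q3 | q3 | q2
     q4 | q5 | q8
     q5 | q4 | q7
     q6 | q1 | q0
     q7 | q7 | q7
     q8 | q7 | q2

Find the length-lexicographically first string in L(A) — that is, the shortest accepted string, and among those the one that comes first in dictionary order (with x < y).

yyx

A breadth-first search from q0 reaches an accepting state first via the path q0 → q3 → q2 → q4 on input yyx.
No string of length < 3 is accepted (BFS exhausts all shorter strings without reaching an accepting state), and yyx is the lexicographically least accepting string of length 3.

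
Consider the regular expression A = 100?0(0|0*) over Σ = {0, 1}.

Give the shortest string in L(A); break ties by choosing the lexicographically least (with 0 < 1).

100

By inspection of the expression, no string of length less than 3 matches, and 100 is the lexicographically first match of length 3.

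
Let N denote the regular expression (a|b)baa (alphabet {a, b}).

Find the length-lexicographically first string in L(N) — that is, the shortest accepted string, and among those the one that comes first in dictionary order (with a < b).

By inspection of the expression, no string of length less than 4 matches, and abaa is the lexicographically first match of length 4.

abaa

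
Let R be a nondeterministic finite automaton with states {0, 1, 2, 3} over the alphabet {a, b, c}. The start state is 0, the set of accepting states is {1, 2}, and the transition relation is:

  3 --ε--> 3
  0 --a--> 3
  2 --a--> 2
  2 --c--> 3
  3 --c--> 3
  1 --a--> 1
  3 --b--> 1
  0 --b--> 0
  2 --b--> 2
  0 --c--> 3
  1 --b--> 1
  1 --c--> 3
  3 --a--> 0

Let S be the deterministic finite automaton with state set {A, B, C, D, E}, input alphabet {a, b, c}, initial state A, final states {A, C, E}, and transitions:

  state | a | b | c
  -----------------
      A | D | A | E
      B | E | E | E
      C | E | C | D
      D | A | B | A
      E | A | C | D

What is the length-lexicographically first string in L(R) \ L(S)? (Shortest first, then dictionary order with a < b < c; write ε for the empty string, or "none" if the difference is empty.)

ab

The string ab is accepted by R but not by S.
No shorter string lies in the difference, and ab is the lexicographically first length-2 string in L(R) \ L(S).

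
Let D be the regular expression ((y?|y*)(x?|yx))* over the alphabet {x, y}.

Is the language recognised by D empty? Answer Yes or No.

The empty string ε matches the expression, so it belongs to L(D).
Since L(D) contains at least one string, it is not empty.

No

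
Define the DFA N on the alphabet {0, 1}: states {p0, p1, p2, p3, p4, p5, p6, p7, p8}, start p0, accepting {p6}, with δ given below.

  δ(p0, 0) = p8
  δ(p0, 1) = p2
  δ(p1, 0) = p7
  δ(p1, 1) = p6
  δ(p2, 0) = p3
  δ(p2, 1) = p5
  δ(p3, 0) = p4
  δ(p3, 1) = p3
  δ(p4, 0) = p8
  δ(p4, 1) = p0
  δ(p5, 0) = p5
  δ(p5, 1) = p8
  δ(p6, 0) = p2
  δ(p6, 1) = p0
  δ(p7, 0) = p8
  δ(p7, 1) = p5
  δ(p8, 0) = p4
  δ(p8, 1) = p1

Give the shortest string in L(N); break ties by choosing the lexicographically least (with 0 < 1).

A breadth-first search from p0 reaches an accepting state first via the path p0 → p8 → p1 → p6 on input 011.
No string of length < 3 is accepted (BFS exhausts all shorter strings without reaching an accepting state), and 011 is the lexicographically least accepting string of length 3.

011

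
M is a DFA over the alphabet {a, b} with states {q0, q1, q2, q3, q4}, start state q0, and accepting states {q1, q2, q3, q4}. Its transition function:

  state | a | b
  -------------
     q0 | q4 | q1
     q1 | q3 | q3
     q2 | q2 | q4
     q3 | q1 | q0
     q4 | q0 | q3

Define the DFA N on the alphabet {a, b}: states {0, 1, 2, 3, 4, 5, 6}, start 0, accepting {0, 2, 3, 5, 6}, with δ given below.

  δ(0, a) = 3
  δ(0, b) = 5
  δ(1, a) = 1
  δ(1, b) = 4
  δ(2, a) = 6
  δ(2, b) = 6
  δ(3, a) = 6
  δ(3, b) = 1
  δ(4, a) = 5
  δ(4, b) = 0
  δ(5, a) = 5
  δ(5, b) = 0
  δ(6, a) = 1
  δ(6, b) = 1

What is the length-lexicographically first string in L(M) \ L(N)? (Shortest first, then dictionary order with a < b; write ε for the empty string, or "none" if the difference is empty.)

ab

The string ab is accepted by M but not by N.
No shorter string lies in the difference, and ab is the lexicographically first length-2 string in L(M) \ L(N).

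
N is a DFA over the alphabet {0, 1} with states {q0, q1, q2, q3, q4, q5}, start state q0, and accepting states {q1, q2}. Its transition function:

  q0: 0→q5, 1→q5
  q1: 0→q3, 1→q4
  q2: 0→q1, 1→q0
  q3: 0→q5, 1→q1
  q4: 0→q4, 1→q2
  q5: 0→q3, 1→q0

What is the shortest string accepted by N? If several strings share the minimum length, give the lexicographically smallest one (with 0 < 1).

A breadth-first search from q0 reaches an accepting state first via the path q0 → q5 → q3 → q1 on input 001.
No string of length < 3 is accepted (BFS exhausts all shorter strings without reaching an accepting state), and 001 is the lexicographically least accepting string of length 3.

001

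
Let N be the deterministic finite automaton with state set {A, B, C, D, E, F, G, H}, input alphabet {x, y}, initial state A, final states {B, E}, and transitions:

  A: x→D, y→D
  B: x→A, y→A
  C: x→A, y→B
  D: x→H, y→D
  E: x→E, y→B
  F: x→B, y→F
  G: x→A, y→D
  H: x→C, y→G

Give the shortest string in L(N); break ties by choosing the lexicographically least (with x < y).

xxxy

A breadth-first search from A reaches an accepting state first via the path A → D → H → C → B on input xxxy.
No string of length < 4 is accepted (BFS exhausts all shorter strings without reaching an accepting state), and xxxy is the lexicographically least accepting string of length 4.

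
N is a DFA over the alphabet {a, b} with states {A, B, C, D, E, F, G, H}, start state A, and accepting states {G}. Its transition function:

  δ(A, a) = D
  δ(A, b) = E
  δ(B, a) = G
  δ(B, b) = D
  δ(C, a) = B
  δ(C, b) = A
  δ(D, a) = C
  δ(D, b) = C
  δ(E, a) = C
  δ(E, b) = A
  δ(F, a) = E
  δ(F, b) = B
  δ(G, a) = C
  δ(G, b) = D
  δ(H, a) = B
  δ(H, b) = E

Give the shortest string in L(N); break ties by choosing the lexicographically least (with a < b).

A breadth-first search from A reaches an accepting state first via the path A → D → C → B → G on input aaaa.
No string of length < 4 is accepted (BFS exhausts all shorter strings without reaching an accepting state), and aaaa is the lexicographically least accepting string of length 4.

aaaa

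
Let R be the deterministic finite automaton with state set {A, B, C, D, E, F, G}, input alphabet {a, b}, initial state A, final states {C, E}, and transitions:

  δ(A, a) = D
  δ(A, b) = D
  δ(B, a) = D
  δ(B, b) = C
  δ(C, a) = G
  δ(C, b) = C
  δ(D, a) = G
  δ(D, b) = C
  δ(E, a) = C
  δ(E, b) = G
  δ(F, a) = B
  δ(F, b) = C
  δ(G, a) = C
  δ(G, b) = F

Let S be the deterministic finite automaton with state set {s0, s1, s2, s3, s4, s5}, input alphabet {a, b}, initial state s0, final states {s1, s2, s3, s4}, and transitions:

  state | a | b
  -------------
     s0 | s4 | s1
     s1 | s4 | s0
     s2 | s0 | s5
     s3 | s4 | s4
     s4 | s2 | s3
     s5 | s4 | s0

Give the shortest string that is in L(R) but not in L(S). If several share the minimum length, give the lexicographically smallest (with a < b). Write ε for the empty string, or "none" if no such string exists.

The string bb is accepted by R but not by S.
No shorter string lies in the difference, and bb is the lexicographically first length-2 string in L(R) \ L(S).

bb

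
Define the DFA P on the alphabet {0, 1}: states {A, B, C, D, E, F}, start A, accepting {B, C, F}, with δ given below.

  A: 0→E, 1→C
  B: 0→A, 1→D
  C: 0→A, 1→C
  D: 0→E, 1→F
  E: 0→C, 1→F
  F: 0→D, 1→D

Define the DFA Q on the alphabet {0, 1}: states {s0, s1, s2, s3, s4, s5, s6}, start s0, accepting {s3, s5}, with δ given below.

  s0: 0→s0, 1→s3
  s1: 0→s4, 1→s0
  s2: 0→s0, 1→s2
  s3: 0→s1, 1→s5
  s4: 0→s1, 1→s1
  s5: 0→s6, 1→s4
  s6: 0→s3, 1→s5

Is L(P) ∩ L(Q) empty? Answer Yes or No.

No

The string 1 is accepted by both P and Q.
Hence L(P) ∩ L(Q) ≠ ∅.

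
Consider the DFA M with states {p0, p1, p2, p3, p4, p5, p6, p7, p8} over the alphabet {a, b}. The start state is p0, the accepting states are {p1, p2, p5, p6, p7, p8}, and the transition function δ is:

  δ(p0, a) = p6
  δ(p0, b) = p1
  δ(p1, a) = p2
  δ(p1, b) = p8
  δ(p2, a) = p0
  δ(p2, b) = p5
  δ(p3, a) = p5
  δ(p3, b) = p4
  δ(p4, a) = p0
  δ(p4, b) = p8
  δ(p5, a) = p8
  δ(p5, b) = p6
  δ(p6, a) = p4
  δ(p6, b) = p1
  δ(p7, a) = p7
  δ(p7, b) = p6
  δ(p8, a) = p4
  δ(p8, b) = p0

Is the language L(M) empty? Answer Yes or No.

The string a is accepted: the run p0 → p6 ends in the accepting state p6.
Since at least one string is accepted, L(M) is not empty.

No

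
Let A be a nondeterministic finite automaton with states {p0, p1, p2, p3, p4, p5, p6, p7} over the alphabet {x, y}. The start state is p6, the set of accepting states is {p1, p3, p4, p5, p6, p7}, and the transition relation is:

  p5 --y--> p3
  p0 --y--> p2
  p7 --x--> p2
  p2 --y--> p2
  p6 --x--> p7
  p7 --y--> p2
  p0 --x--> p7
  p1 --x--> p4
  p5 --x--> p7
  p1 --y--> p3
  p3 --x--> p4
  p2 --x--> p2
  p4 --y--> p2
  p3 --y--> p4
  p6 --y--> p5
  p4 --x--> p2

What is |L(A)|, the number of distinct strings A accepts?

7

The useful subgraph on states {p3, p4, p5, p6, p7} is acyclic, so L(A) is finite; the longest accepting path visits 4 useful states, giving maximum string length 3.
Counting accepting paths from p6 by length: 1 of length 0, 2 of length 1, 2 of length 2, 2 of length 3. Total 7.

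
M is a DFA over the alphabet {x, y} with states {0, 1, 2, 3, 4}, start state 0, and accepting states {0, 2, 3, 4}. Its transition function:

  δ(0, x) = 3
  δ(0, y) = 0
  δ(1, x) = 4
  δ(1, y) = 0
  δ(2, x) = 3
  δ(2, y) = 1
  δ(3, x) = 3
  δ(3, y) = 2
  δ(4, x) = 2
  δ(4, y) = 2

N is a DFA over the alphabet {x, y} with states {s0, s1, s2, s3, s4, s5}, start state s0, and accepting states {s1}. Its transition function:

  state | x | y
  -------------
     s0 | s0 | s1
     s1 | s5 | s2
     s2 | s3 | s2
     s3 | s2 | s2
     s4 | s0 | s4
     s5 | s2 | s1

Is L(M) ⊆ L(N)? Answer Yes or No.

No

The empty string ε is in L(M) but not in L(N).
So L(M) ⊄ L(N).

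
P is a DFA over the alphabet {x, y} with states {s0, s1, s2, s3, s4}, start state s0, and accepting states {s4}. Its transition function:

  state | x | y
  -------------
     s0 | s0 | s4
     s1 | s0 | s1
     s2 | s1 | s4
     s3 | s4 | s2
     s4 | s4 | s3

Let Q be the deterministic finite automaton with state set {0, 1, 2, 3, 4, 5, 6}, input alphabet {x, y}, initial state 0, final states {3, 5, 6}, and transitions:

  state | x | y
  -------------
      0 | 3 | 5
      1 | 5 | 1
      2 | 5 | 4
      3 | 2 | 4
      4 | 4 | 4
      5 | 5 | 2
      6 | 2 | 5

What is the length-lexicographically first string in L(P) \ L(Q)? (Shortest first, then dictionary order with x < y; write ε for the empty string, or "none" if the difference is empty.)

The string xy is accepted by P but not by Q.
No shorter string lies in the difference, and xy is the lexicographically first length-2 string in L(P) \ L(Q).

xy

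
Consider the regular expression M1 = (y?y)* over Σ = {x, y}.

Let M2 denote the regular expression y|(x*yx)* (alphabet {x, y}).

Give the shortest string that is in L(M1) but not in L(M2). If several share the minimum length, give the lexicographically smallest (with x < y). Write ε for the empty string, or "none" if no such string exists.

yy

The string yy is accepted by M1 but not by M2.
No shorter string lies in the difference, and yy is the lexicographically first length-2 string in L(M1) \ L(M2).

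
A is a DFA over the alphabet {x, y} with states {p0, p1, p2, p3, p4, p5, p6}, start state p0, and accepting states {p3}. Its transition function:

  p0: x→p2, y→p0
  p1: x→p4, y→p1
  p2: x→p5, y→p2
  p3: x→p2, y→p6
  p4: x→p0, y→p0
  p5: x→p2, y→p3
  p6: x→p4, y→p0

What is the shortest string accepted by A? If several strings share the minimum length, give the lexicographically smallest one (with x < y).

xxy

A breadth-first search from p0 reaches an accepting state first via the path p0 → p2 → p5 → p3 on input xxy.
No string of length < 3 is accepted (BFS exhausts all shorter strings without reaching an accepting state), and xxy is the lexicographically least accepting string of length 3.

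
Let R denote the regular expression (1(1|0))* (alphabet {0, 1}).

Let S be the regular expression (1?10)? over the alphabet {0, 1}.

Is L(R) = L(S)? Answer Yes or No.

No

The string 11 is accepted by R but rejected by S.
So L(R) ≠ L(S).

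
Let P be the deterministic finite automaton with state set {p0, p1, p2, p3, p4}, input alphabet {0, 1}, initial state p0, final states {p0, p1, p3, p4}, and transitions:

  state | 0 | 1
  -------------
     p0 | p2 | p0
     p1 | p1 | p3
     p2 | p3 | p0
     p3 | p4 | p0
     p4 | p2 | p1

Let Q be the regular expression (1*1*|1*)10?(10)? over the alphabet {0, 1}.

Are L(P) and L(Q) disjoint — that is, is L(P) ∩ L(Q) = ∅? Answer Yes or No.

The string 1 is accepted by both P and Q.
Hence L(P) ∩ L(Q) ≠ ∅.

No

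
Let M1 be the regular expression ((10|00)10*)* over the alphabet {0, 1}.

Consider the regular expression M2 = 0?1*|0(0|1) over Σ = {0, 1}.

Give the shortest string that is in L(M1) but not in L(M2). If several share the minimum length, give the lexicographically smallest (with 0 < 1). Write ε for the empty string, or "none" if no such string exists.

001

The string 001 is accepted by M1 but not by M2.
No shorter string lies in the difference, and 001 is the lexicographically first length-3 string in L(M1) \ L(M2).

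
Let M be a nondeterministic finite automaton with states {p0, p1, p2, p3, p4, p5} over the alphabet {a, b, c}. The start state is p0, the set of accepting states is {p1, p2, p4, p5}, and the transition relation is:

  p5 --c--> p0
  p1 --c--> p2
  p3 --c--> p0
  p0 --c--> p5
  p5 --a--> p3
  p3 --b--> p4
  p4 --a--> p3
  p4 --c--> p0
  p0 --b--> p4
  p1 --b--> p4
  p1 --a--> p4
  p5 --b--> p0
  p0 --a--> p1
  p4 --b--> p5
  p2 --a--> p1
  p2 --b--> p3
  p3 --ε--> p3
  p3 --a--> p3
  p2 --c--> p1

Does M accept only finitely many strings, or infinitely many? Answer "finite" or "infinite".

State p1 is reachable from the start and can reach an accepting state, and it lies on the cycle p1 → p2 → p1.
Traversing that cycle any number of times yields accepted strings of unbounded length, so the language is infinite.

infinite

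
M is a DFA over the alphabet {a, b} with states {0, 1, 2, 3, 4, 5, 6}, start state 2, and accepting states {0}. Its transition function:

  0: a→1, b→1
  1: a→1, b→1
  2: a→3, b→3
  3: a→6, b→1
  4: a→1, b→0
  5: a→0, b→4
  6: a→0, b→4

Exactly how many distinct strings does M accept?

The useful subgraph on states {0, 2, 3, 4, 6} is acyclic, so L(M) is finite; the longest accepting path visits 5 useful states, giving maximum string length 4.
Counting accepting paths from 2 by length: 2 of length 3, 2 of length 4. Total 4.

4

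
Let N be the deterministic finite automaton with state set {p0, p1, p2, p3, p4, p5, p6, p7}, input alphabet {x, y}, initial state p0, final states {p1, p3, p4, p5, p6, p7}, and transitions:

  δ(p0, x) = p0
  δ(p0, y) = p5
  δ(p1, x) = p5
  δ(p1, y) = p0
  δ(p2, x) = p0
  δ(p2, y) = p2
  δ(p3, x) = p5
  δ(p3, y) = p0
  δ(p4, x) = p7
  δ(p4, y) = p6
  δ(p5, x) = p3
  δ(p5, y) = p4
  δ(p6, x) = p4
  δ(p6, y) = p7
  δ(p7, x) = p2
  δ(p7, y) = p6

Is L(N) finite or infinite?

State p0 is reachable from the start and can reach an accepting state, and it lies on the cycle p0 → p0.
Traversing that cycle any number of times yields accepted strings of unbounded length, so the language is infinite.

infinite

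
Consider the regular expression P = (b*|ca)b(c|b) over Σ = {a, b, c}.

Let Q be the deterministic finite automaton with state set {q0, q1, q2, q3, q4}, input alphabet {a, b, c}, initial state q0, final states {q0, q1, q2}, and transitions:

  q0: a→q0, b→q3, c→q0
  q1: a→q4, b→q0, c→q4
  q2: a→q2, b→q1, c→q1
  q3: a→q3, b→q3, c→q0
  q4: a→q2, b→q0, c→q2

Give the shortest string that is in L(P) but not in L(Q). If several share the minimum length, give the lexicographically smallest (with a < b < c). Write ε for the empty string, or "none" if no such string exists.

The string bb is accepted by P but not by Q.
No shorter string lies in the difference, and bb is the lexicographically first length-2 string in L(P) \ L(Q).

bb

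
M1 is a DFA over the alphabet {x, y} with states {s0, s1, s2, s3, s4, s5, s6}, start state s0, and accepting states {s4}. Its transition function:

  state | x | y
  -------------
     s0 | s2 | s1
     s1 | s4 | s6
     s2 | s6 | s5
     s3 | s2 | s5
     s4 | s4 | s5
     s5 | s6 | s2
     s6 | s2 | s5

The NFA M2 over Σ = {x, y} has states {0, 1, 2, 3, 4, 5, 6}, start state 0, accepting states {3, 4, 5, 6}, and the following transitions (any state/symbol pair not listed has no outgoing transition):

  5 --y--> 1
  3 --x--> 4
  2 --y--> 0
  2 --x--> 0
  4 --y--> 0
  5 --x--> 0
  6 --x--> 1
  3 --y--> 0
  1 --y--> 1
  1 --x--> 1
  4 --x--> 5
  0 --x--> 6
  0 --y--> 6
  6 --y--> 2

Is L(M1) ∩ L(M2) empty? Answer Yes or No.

Yes

Exploring the product automaton M1 × M2 from the start pair (s0, 0), following both machines on each input symbol, reaches 15 state pairs: (s0, 0), (s2, 6), (s1, 6), (s6, 1), (s5, 2), (s4, 1), (s6, 2), (s2, 1), (s5, 1), (s6, 0), (s2, 0), (s5, 0), (s5, 6), (s6, 6), (s2, 2).
M1 accepts in {s4} and M2 accepts in {3, 4, 5, 6}; no reachable pair has both components accepting, so no string drives both machines to acceptance simultaneously and L(M1) ∩ L(M2) = ∅.
So no string is accepted by both, and the intersection is empty.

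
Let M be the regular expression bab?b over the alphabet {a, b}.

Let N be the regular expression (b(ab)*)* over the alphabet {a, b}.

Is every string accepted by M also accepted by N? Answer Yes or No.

Yes

Converting the expression M to a DFA (subset construction, then merging equivalent states) gives the minimal DFA with states {m0, m1, m2, m3, m4, m5}, start state m0, accepting states {m4, m5} and transitions m0: a→m1, b→m2; m1: a→m1, b→m1; m2: a→m3, b→m1; m3: a→m1, b→m4; m4: a→m1, b→m5; m5: a→m1, b→m1.
Converting the expression N to a DFA (subset construction, then merging equivalent states) gives the minimal DFA with states {n0, n1, n2, n3}, start state n0, accepting states {n0, n2} and transitions n0: a→n1, b→n2; n1: a→n1, b→n1; n2: a→n3, b→n2; n3: a→n1, b→n2.
Exploring the product automaton M × N from the start pair (m0, n0), following both machines on each input symbol, reaches 8 state pairs: (m0, n0), (m1, n1), (m2, n2), (m3, n3), (m1, n2), (m4, n2), (m1, n3), (m5, n2).
M accepts in {m4, m5} and N accepts in {n0, n2}. The reachable pairs whose M-component is accepting are (m4, n2), (m5, n2); in each of them the N-component is accepting too, so the product for L(M) \ L(N) (M-component accepting, N-component rejecting) has no reachable accepting pair and the difference is empty.
Hence every string in L(M) is also in L(N).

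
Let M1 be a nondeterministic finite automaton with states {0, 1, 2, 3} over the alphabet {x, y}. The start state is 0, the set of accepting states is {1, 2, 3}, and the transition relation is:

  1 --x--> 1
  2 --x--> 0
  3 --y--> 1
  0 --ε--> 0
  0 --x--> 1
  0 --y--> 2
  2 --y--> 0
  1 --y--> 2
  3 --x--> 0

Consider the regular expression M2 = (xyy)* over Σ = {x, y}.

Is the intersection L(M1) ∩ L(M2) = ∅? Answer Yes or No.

Converting the expression M2 to a DFA (subset construction, then merging equivalent states) gives the minimal DFA with states {r0, r1, r2, r3}, start state r0, accepting states {r0} and transitions r0: x→r1, y→r2; r1: x→r2, y→r3; r2: x→r2, y→r2; r3: x→r2, y→r0.
Exploring the product automaton M1 × M2 from the start pair (0, r0), following both machines on each input symbol, reaches 6 state pairs: (0, r0), (1, r1), (2, r2), (1, r2), (2, r3), (0, r2).
M1 accepts in {1, 2, 3} and M2 accepts in {r0}; no reachable pair has both components accepting, so no string drives both machines to acceptance simultaneously and L(M1) ∩ L(M2) = ∅.
So no string is accepted by both, and the intersection is empty.

Yes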